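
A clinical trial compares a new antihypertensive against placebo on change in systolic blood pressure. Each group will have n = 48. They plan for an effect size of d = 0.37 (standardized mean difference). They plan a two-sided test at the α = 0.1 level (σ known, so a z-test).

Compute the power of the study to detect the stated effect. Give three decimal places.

Noncentrality parameter: δ = d·√(n/2) = 0.37 × √(48/2) = 1.8126
Two-sided α = 0.1 → critical value z_{0.05} = 1.645.
Power = Φ(δ − 1.645) + Φ(−δ − 1.645) = Φ(0.168) + Φ(-3.457) = 0.5666 + 0.0003 = 0.5669.

Power ≈ 0.567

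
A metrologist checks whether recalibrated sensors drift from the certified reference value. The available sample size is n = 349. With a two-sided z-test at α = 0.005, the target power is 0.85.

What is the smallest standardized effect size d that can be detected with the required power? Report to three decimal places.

Required noncentrality: δ = z_{0.0025} + z_{0.15} = 2.807 + 1.036 = 3.843.
(The second rejection-region term Φ(−δ − z_{α/2}) is negligible and dropped.)
δ = d·√n ⇒ d = δ/√n = 3.843/√349 = 0.2057.

d ≈ 0.206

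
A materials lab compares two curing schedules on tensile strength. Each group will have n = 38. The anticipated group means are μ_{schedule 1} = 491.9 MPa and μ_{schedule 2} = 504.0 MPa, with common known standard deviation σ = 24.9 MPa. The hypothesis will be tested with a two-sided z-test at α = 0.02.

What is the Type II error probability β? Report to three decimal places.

β ≈ 0.582

Standardized effect: d = |μ_{schedule 1} − μ_{schedule 2}| / σ = |491.9 − 504.0| / 24.9 = 0.4859
Noncentrality parameter: δ = d·√(n/2) = 0.4859 × √(38/2) = 2.1182
Two-sided α = 0.02 → critical value z_{0.01} = 2.326.
Power = Φ(δ − 2.326) + Φ(−δ − 2.326) = Φ(-0.208) + Φ(-4.445) = 0.4175 + 0.0000 = 0.4176.
Type II error: β = 1 − power = 1 − 0.4176 = 0.5824.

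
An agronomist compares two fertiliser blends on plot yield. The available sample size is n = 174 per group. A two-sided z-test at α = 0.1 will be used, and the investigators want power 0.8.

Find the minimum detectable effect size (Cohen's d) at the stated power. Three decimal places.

d ≈ 0.267

Need Φ(δ − 1.645) = 0.8, so δ = 1.645 + 0.842 = 2.486.
(The second rejection-region term Φ(−δ − z_{α/2}) is negligible and dropped.)
δ = d·√(n/2) ⇒ d = δ/√(n/2) = 2.486/√(174/2) = 0.2666.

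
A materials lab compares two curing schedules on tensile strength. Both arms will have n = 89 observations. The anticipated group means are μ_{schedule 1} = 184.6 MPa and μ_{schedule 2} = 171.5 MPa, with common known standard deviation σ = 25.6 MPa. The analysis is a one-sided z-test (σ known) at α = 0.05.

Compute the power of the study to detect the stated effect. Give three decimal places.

Standardized effect: d = |μ_{schedule 1} − μ_{schedule 2}| / σ = |184.6 − 171.5| / 25.6 = 0.5117
Noncentrality parameter: δ = d·√(n/2) = 0.5117 × √(89/2) = 3.4136
Critical value for a one-sided test at α = 0.05: z_α = 1.645.
Power = P(Z > 1.645 − δ) = Φ(1.769) = 0.9615.

Power ≈ 0.962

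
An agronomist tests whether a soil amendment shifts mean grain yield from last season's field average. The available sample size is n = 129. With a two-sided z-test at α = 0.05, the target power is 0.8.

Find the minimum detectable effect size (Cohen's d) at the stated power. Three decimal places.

Need Φ(δ − 1.960) = 0.8, so δ = 1.960 + 0.842 = 2.802.
(The second rejection-region term Φ(−δ − z_{α/2}) is negligible and dropped.)
δ = d·√n ⇒ d = δ/√n = 2.802/√129 = 0.2467.

d ≈ 0.247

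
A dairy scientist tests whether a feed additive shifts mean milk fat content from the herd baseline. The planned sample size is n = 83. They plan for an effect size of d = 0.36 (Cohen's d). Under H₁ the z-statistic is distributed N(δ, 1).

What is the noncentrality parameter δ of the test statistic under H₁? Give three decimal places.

δ ≈ 3.280

δ = d·√n = 0.36 × √83 = 3.2798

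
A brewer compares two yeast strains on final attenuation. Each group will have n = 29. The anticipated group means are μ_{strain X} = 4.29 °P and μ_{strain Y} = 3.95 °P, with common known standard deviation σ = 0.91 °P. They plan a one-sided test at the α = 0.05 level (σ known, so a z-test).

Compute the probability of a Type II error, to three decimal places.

β ≈ 0.588

Standardized effect: d = |μ_{strain X} − μ_{strain Y}| / σ = |4.29 − 3.95| / 0.91 = 0.3736
Noncentrality parameter: δ = d·√(n/2) = 0.3736 × √(29/2) = 1.4227
Critical value for a one-sided test at α = 0.05: z_α = 1.645.
Power = P(Z > 1.645 − δ) = Φ(-0.222) = 0.4121.
Type II error: β = 1 − power = 1 − 0.4121 = 0.5879.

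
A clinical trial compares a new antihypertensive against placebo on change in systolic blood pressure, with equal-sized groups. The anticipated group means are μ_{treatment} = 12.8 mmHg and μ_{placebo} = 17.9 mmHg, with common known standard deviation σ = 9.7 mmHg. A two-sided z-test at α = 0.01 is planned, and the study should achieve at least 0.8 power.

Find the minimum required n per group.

n = 85 per group

Standardized effect: d = |μ_{treatment} − μ_{placebo}| / σ = |12.8 − 17.9| / 9.7 = 0.5258
Set Φ(δ − 2.576) = 0.8; then δ − 2.576 = Φ⁻¹(0.8) = 0.842, giving δ = 3.417.
(Ignoring the negligible lower-tail rejection probability gives the usual closed-form inversion.)
δ = d·√(n/2) ⇒ n = 2(δ/d)² = 2 × (3.417 / 0.5258)² = 84.50.
Round up to the next whole unit.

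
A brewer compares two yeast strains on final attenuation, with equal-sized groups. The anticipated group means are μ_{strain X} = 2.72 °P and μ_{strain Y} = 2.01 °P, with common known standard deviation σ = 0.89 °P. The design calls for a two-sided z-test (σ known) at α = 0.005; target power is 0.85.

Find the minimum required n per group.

Standardized effect: d = |μ_{strain X} − μ_{strain Y}| / σ = |2.72 − 2.01| / 0.89 = 0.7978
For power 0.85 need Φ(δ − z_{0.0025}) = 0.85, so δ = z_{0.0025} + z_{0.15} = 2.807 + 1.036 = 3.843.
(For δ > 0 the lower-tail rejection region contributes negligibly to power, so the one-term inversion is standard.)
δ = d·√(n/2) ⇒ n = 2(δ/d)² = 2 × (3.843 / 0.7978)² = 46.42.
Round up to the next whole unit.

n = 47 per group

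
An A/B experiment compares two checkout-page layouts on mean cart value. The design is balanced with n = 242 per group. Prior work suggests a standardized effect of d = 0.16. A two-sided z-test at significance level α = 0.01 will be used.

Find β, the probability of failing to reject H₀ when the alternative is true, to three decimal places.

Noncentrality parameter: δ = d·√(n/2) = 0.16 × √(242/2) = 1.7600
Critical value for a two-sided test at α = 0.01: z_{α/2} = 2.576.
Power = Φ(δ − 2.576) + Φ(−δ − 2.576) = Φ(-0.816) + Φ(-4.336) = 0.2073 + 0.0000 = 0.2073.
Type II error: β = 1 − power = 1 − 0.2073 = 0.7927.

β ≈ 0.793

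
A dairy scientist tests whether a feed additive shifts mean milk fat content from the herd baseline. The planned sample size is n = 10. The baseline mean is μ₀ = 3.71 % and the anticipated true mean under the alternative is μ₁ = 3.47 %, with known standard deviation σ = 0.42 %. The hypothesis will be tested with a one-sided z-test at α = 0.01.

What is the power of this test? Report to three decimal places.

Standardized effect: d = |μ₁ − μ₀| / σ = |3.47 − 3.71| / 0.42 = 0.5714
Noncentrality parameter: δ = d·√n = 0.5714 × √10 = 1.8070
Critical value for a one-sided test at α = 0.01: z_α = 2.326.
Power = P(Z > 2.326 − δ) = Φ(-0.519) = 0.3018.

Power ≈ 0.302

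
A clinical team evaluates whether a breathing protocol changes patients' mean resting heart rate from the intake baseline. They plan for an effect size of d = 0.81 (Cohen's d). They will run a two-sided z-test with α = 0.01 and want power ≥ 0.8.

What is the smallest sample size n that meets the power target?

For power 0.8 need Φ(δ − z_{0.005}) = 0.8, so δ = z_{0.005} + z_{0.20} = 2.576 + 0.842 = 3.417.
(The Φ(−δ − z_{α/2}) term is vanishingly small for δ > 0 and is dropped in the standard sample-size formula.)
δ = d·√n ⇒ n = (δ/d)² = (3.417 / 0.81)² = 17.80.
Round up to the next whole unit.

n = 18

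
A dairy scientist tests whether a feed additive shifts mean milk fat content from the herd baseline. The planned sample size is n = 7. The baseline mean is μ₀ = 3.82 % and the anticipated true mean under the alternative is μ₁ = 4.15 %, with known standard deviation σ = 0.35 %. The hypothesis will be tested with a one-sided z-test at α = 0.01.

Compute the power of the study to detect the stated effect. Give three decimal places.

Power ≈ 0.567

Standardized effect: d = |μ₁ − μ₀| / σ = |4.15 − 3.82| / 0.35 = 0.9429
Noncentrality parameter: δ = d·√n = 0.9429 × √7 = 2.4946
One-sided α = 0.01 → critical value z_{0.01} = 2.326.
Power = Φ(δ − 2.326) = Φ(0.168) = 0.5668.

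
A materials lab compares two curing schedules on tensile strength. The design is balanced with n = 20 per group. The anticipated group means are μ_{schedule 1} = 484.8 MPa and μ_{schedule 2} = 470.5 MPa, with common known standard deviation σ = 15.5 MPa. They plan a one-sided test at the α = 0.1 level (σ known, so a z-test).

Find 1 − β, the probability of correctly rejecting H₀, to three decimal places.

Power ≈ 0.949

Standardized effect: d = |μ_{schedule 1} − μ_{schedule 2}| / σ = |484.8 − 470.5| / 15.5 = 0.9226
Noncentrality parameter: λ = d·√(n/2) = 0.9226 × √(20/2) = 2.9175
One-sided α = 0.1 → critical value z_{0.1} = 1.282.
Power = P(Z > 1.282 − λ) = Φ(1.636) = 0.9491.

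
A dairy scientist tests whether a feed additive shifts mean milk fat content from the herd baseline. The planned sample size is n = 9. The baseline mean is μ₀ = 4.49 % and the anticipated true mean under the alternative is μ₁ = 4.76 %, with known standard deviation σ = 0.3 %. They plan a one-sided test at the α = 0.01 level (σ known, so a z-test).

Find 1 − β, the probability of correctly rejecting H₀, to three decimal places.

Standardized effect: d = |μ₁ − μ₀| / σ = |4.76 − 4.49| / 0.3 = 0.9000
Noncentrality parameter: δ = d·√n = 0.9000 × √9 = 2.7000
Critical value for a one-sided test at α = 0.01: z_α = 2.326.
Power = Φ(δ − 2.326) = Φ(0.374) = 0.6457.

Power ≈ 0.646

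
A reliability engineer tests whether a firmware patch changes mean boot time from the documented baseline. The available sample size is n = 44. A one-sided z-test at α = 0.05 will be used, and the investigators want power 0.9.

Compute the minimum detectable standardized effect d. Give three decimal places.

Required noncentrality: δ = z_{0.05} + z_{0.10} = 1.645 + 1.282 = 2.926.
δ = d·√n ⇒ d = δ/√n = 2.926/√44 = 0.4412.

d ≈ 0.441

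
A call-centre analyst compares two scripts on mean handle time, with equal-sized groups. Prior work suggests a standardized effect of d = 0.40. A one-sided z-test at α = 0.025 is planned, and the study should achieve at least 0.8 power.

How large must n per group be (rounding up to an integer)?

For power 0.8 need Φ(δ − z_{0.025}) = 0.8, so δ = z_{0.025} + z_{0.20} = 1.960 + 0.842 = 2.802.
δ = d·√(n/2) ⇒ n = 2(δ/d)² = 2 × (2.802 / 0.40)² = 98.11.
Rounding up, n = 99 per group.

n = 99 per group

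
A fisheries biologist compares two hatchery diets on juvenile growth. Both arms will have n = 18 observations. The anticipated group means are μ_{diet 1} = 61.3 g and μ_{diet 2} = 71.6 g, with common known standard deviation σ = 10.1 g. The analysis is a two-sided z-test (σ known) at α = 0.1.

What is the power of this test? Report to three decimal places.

Power ≈ 0.921

Standardized effect: d = |μ_{diet 1} − μ_{diet 2}| / σ = |61.3 − 71.6| / 10.1 = 1.0198
Noncentrality parameter: δ = d·√(n/2) = 1.0198 × √(18/2) = 3.0594
Critical value for a two-sided test at α = 0.1: z_{α/2} = 1.645.
Power = Φ(δ − 1.645) + Φ(−δ − 1.645) = Φ(1.415) + Φ(-4.704) = 0.9214 + 0.0000 = 0.9214.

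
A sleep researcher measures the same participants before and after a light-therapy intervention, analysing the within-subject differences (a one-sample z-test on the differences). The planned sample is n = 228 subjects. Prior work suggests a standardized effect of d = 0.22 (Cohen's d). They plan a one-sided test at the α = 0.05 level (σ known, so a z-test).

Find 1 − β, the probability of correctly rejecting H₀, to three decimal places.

Noncentrality parameter: λ = d·√n = 0.22 × √228 = 3.3219
One-sided α = 0.05 → critical value z_{0.05} = 1.645.
Power = Φ(λ − 1.645) = Φ(1.677) = 0.9532.

Power ≈ 0.953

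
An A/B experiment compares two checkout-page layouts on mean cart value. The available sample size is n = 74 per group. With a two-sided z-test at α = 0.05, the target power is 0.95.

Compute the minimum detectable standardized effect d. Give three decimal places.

Need Φ(δ − 1.960) = 0.95, so δ = 1.960 + 1.645 = 3.605.
(Lower-tail contribution to power is negligible for δ > 0.)
δ = d·√(n/2) ⇒ d = δ/√(n/2) = 3.605/√(74/2) = 0.5926.

d ≈ 0.593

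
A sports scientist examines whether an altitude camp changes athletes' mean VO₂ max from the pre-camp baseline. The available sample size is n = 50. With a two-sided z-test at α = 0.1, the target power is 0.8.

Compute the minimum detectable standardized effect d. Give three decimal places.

Need Φ(δ − 1.645) = 0.8, so δ = 1.645 + 0.842 = 2.486.
(The second rejection-region term Φ(−δ − z_{α/2}) is negligible and dropped.)
δ = d·√n ⇒ d = δ/√n = 2.486/√50 = 0.3516.

d ≈ 0.352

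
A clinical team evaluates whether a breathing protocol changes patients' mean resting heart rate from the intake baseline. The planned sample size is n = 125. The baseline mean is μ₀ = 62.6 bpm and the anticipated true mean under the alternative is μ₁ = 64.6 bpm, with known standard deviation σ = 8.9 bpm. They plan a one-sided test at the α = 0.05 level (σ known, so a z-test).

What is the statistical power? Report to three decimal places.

Standardized effect: d = |μ₁ − μ₀| / σ = |64.6 − 62.6| / 8.9 = 0.2247
Noncentrality parameter: δ = d·√n = 0.2247 × √125 = 2.5124
Critical value for a one-sided test at α = 0.05: z_α = 1.645.
Power = P(Z > 1.645 − δ) = Φ(0.868) = 0.8072.

Power ≈ 0.807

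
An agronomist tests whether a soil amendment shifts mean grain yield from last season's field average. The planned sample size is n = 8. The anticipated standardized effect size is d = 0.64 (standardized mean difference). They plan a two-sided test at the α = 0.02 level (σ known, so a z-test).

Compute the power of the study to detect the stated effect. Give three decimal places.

Power ≈ 0.303

Noncentrality parameter: δ = d·√n = 0.64 × √8 = 1.8102
Critical value for a two-sided test at α = 0.02: z_{α/2} = 2.326.
Power = Φ(δ − 2.326) + Φ(−δ − 2.326) = Φ(-0.516) + Φ(-4.137) = 0.3029 + 0.0000 = 0.3029.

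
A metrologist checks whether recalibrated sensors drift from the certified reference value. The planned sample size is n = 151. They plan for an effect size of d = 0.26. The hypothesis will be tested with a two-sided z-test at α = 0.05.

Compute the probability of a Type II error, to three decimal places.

Noncentrality parameter: δ = d·√n = 0.26 × √151 = 3.1949
Critical value for a two-sided test at α = 0.05: z_{α/2} = 1.960.
Power = Φ(δ − 1.960) + Φ(−δ − 1.960) = Φ(1.235) + Φ(-5.155) = 0.8916 + 0.0000 = 0.8916.
Type II error: β = 1 − power = 1 − 0.8916 = 0.1084.

β ≈ 0.108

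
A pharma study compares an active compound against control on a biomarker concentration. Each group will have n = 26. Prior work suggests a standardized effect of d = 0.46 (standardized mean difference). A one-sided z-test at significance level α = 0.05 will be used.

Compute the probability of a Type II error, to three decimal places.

Noncentrality parameter: δ = d·√(n/2) = 0.46 × √(26/2) = 1.6586
One-sided α = 0.05 → critical value z_{0.05} = 1.645.
Power = Φ(δ − 1.645) = Φ(0.014) = 0.5055.
Type II error: β = 1 − power = 1 − 0.5055 = 0.4945.

β ≈ 0.495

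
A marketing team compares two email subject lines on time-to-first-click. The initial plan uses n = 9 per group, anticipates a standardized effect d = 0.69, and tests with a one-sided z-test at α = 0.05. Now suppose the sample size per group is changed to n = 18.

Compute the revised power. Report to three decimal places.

Power ≈ 0.665

With n = 18 per group: δ = d·√(n/2) = 0.69 × √(18/2) = 2.0700. Critical value z_{0.05} = 1.645.
Revised power = Φ(δ − 1.645) = Φ(0.425) = 0.6646.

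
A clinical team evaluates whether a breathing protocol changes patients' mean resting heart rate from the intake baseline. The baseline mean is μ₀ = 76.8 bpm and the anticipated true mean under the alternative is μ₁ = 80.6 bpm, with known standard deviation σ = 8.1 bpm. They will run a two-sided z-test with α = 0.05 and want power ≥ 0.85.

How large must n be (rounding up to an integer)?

Standardized effect: d = |μ₁ − μ₀| / σ = |80.6 − 76.8| / 8.1 = 0.4691
Set Φ(δ − 1.960) = 0.85; then δ − 1.960 = Φ⁻¹(0.85) = 1.036, giving δ = 2.996.
(Ignoring the negligible lower-tail rejection probability gives the usual closed-form inversion.)
δ = d·√n ⇒ n = (δ/d)² = (2.996 / 0.4691)² = 40.79.
Round up to the next whole unit.

n = 41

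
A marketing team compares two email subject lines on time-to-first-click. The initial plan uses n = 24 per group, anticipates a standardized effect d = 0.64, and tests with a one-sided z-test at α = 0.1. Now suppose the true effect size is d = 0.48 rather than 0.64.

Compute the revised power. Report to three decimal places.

With d = 0.48: δ = d·√(n/2) = 0.48 × √(24/2) = 1.6628. Critical value z_{0.1} = 1.282.
Revised power = Φ(δ − 1.282) = Φ(0.381) = 0.6485.

Power ≈ 0.648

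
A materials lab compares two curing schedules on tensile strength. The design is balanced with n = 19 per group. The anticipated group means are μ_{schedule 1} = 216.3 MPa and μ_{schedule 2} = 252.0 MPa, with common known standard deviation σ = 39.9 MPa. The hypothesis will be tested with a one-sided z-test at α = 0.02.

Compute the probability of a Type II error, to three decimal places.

Standardized effect: d = |μ_{schedule 1} − μ_{schedule 2}| / σ = |216.3 − 252.0| / 39.9 = 0.8947
Noncentrality parameter: δ = d·√(n/2) = 0.8947 × √(19/2) = 2.7578
One-sided α = 0.02 → critical value z_{0.02} = 2.054.
Power = Φ(δ − 2.054) = Φ(0.704) = 0.7593.
Type II error: β = 1 − power = 1 − 0.7593 = 0.2407.

β ≈ 0.241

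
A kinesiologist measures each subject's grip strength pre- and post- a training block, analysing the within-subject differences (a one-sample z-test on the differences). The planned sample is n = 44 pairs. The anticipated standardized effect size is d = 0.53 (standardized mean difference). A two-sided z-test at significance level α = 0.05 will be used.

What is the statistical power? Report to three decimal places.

Noncentrality parameter: δ = d·√n = 0.53 × √44 = 3.5156
Critical value for a two-sided test at α = 0.05: z_{α/2} = 1.960.
Power = Φ(δ − 1.960) + Φ(−δ − 1.960) = Φ(1.556) + Φ(-5.476) = 0.9401 + 0.0000 = 0.9401.

Power ≈ 0.940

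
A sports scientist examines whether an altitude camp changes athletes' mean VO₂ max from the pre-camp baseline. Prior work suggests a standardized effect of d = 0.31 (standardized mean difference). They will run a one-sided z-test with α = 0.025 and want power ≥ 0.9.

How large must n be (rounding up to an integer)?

For power 0.9 need Φ(δ − z_{0.025}) = 0.9, so δ = z_{0.025} + z_{0.10} = 1.960 + 1.282 = 3.242.
δ = d·√n ⇒ n = (δ/d)² = (3.242 / 0.31)² = 109.34.
Round up to the next whole unit.

n = 110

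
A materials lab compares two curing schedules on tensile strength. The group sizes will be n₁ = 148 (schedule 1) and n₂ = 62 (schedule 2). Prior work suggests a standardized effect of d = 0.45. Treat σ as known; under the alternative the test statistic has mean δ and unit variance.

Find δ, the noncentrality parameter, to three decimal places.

δ ≈ 2.975

The noncentrality parameter scales effect size by the design's sample-size factor: δ = d / √(1/n₁ + 1/n₂) = 0.45 / √(1/148 + 1/62) = 2.9746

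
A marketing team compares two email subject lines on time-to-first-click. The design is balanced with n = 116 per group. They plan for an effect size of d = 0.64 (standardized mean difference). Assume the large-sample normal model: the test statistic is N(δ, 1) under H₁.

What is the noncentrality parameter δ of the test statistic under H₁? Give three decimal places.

δ = d·√(n/2) = 0.64 × √(116/2) = 4.8741

δ ≈ 4.874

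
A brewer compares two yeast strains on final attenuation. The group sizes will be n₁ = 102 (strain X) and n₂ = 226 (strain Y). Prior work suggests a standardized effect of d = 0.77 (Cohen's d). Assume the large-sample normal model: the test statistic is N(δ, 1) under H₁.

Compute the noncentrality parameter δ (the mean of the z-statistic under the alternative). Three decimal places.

δ ≈ 6.455

The noncentrality parameter scales effect size by the design's sample-size factor: δ = d / √(1/n₁ + 1/n₂) = 0.77 / √(1/102 + 1/226) = 6.4552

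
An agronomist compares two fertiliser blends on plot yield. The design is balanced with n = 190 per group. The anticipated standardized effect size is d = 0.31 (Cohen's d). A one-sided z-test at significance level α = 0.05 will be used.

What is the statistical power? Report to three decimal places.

Noncentrality parameter: δ = d·√(n/2) = 0.31 × √(190/2) = 3.0215
One-sided α = 0.05 → critical value z_{0.05} = 1.645.
Power = P(Z > 1.645 − δ) = Φ(1.377) = 0.9157.

Power ≈ 0.916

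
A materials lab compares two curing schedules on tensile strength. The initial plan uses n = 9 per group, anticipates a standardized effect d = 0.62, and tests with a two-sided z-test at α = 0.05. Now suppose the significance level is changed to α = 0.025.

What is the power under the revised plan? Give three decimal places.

Power ≈ 0.177

δ = d·√(n/2) = 0.62 × √(9/2) = 1.3152 (unchanged). New critical value: z_{0.0125} = 2.241.
Revised power = Φ(δ − 2.241) + Φ(−δ − 2.241) = Φ(-0.926) + Φ(-3.557) = 0.1772 + 0.0002 = 0.1774.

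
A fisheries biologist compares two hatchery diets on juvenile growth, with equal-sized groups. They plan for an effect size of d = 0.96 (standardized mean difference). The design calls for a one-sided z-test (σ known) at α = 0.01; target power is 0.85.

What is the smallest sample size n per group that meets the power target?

For power 0.85 need Φ(δ − z_{0.01}) = 0.85, so δ = z_{0.01} + z_{0.15} = 2.326 + 1.036 = 3.363.
δ = d·√(n/2) ⇒ n = 2(δ/d)² = 2 × (3.363 / 0.96)² = 24.54.
Rounding up, n = 25 per group.

n = 25 per group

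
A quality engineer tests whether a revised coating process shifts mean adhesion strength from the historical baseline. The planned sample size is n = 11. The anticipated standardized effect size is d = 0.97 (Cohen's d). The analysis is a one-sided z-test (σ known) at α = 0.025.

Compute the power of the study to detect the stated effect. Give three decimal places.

Power ≈ 0.896

Noncentrality parameter: δ = d·√n = 0.97 × √11 = 3.2171
Critical value for a one-sided test at α = 0.025: z_α = 1.960.
Power = P(Z > 1.960 − δ) = Φ(1.257) = 0.8957.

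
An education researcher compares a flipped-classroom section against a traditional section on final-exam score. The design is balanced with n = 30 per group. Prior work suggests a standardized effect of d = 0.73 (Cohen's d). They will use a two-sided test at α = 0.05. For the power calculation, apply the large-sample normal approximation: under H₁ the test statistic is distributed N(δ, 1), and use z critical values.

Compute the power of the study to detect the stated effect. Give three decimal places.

Power ≈ 0.807

Noncentrality parameter: δ = d·√(n/2) = 0.73 × √(30/2) = 2.8273
Two-sided α = 0.05 → critical value z_{0.025} = 1.960.
Power = Φ(δ − 1.960) + Φ(−δ − 1.960) = Φ(0.867) + Φ(-4.787) = 0.8071 + 0.0000 = 0.8071.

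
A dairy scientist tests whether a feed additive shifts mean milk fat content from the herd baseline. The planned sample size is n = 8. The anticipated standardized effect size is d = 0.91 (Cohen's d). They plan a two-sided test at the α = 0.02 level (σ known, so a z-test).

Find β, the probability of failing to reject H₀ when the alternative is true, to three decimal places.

Noncentrality parameter: δ = d·√n = 0.91 × √8 = 2.5739
Two-sided α = 0.02 → critical value z_{0.01} = 2.326.
Power = Φ(δ − 2.326) + Φ(−δ − 2.326) = Φ(0.248) + Φ(-4.900) = 0.5977 + 0.0000 = 0.5977.
Type II error: β = 1 − power = 1 − 0.5977 = 0.4023.

β ≈ 0.402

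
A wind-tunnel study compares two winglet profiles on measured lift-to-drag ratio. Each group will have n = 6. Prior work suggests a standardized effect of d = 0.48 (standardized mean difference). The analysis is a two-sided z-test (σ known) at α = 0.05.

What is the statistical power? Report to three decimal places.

Power ≈ 0.132

Noncentrality parameter: δ = d·√(n/2) = 0.48 × √(6/2) = 0.8314
Two-sided α = 0.05 → critical value z_{0.025} = 1.960.
Power = Φ(δ − 1.960) + Φ(−δ − 1.960) = Φ(-1.129) + Φ(-2.791) = 0.1295 + 0.0026 = 0.1322.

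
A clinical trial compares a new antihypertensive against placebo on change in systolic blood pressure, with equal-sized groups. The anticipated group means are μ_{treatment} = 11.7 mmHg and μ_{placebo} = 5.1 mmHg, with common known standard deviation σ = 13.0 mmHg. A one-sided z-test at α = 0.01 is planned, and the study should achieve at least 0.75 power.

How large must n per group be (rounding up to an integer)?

n = 70 per group

Standardized effect: d = |μ_{treatment} − μ_{placebo}| / σ = |11.7 − 5.1| / 13.0 = 0.5077
For power 0.75 need Φ(δ − z_{0.01}) = 0.75, so δ = z_{0.01} + z_{0.25} = 2.326 + 0.674 = 3.001.
δ = d·√(n/2) ⇒ n = 2(δ/d)² = 2 × (3.001 / 0.5077)² = 69.87.
Rounding up, n = 70 per group.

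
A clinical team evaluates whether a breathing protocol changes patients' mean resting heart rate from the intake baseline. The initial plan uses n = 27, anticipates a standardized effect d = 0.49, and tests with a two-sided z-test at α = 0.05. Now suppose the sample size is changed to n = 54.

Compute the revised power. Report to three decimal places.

With n = 54: δ = d·√n = 0.49 × √54 = 3.6007. Critical value z_{0.025} = 1.960.
Revised power = Φ(δ − 1.960) + Φ(−δ − 1.960) = Φ(1.641) + Φ(-5.561) = 0.9496 + 0.0000 = 0.9496.

Power ≈ 0.950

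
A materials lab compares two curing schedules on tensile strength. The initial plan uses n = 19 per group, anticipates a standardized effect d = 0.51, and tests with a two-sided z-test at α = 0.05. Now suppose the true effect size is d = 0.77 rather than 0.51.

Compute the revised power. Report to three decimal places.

With d = 0.77: δ = d·√(n/2) = 0.77 × √(19/2) = 2.3733. Critical value z_{0.025} = 1.960.
Revised power = Φ(δ − 1.960) + Φ(−δ − 1.960) = Φ(0.413) + Φ(-4.333) = 0.6603 + 0.0000 = 0.6603.

Power ≈ 0.660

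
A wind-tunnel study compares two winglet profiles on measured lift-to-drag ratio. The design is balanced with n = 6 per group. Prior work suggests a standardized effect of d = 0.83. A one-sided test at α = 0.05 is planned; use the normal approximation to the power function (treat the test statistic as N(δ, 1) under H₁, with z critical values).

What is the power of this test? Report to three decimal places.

Noncentrality parameter: δ = d·√(n/2) = 0.83 × √(6/2) = 1.4376
Critical value for a one-sided test at α = 0.05: z_α = 1.645.
Power = P(Z > 1.645 − δ) = Φ(-0.207) = 0.4179.

Power ≈ 0.418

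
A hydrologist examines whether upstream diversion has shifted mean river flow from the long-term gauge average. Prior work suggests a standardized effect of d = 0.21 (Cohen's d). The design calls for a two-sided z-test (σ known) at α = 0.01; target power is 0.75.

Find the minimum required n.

n = 240

For power 0.75 need Φ(δ − z_{0.005}) = 0.75, so δ = z_{0.005} + z_{0.25} = 2.576 + 0.674 = 3.250.
(The Φ(−δ − z_{α/2}) term is vanishingly small for δ > 0 and is dropped in the standard sample-size formula.)
δ = d·√n ⇒ n = (δ/d)² = (3.250 / 0.21)² = 239.56.
Round up to the next whole unit.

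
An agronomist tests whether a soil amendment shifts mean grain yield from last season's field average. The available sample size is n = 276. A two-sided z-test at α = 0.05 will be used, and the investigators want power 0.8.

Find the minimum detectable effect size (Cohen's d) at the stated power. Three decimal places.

Need Φ(δ − 1.960) = 0.8, so δ = 1.960 + 0.842 = 2.802.
(Lower-tail contribution to power is negligible for δ > 0.)
δ = d·√n ⇒ d = δ/√n = 2.802/√276 = 0.1686.

d ≈ 0.169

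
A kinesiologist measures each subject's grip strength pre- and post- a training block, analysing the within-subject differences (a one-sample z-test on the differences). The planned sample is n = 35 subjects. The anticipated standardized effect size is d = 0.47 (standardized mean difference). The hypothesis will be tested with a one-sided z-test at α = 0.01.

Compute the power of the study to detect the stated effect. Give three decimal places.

Noncentrality parameter: δ = d·√n = 0.47 × √35 = 2.7806
Critical value for a one-sided test at α = 0.01: z_α = 2.326.
Power = Φ(δ − 2.326) = Φ(0.454) = 0.6752.

Power ≈ 0.675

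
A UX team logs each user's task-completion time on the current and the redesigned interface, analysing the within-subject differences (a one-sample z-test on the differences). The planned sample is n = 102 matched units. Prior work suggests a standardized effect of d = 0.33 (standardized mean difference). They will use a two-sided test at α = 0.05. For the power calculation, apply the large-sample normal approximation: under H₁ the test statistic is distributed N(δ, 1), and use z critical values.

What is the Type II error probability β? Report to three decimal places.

Noncentrality parameter: λ = d·√n = 0.33 × √102 = 3.3328
Two-sided α = 0.05 → critical value z_{0.025} = 1.960.
Power = Φ(λ − 1.960) + Φ(−λ − 1.960) = Φ(1.373) + Φ(-5.293) = 0.9151 + 0.0000 = 0.9151.
Type II error: β = 1 − power = 1 − 0.9151 = 0.0849.

β ≈ 0.085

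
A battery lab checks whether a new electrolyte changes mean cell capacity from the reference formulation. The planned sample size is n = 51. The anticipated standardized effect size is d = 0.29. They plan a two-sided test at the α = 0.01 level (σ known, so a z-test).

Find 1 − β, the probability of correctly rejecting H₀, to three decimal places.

Power ≈ 0.307

Noncentrality parameter: δ = d·√n = 0.29 × √51 = 2.0710
Critical value for a two-sided test at α = 0.01: z_{α/2} = 2.576.
Power = Φ(δ − 2.576) + Φ(−δ − 2.576) = Φ(-0.505) + Φ(-4.647) = 0.3068 + 0.0000 = 0.3068.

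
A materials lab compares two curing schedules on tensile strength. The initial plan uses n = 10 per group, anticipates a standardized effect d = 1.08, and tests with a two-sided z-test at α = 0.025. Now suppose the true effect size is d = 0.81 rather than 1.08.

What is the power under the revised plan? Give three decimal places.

Power ≈ 0.334

With d = 0.81: δ = d·√(n/2) = 0.81 × √(10/2) = 1.8112. Critical value z_{0.0125} = 2.241.
Revised power = Φ(δ − 2.241) + Φ(−δ − 2.241) = Φ(-0.430) + Φ(-4.053) = 0.3335 + 0.0000 = 0.3336.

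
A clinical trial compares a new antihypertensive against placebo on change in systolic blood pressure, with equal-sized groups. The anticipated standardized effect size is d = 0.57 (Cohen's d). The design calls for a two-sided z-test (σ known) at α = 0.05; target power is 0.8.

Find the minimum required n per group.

n = 49 per group

Set Φ(δ − 1.960) = 0.8; then δ − 1.960 = Φ⁻¹(0.8) = 0.842, giving δ = 2.802.
(For δ > 0 the lower-tail rejection region contributes negligibly to power, so the one-term inversion is standard.)
δ = d·√(n/2) ⇒ n = 2(δ/d)² = 2 × (2.802 / 0.57)² = 48.32.
Round up to the next whole unit.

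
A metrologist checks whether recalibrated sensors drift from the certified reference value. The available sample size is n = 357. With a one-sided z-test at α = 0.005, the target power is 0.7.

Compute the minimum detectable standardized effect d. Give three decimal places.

d ≈ 0.164

Required noncentrality: δ = z_{0.005} + z_{0.30} = 2.576 + 0.524 = 3.100.
δ = d·√n ⇒ d = δ/√n = 3.100/√357 = 0.1641.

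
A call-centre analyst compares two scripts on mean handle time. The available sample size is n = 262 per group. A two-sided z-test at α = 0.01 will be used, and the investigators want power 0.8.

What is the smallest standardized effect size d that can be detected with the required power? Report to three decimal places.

Need Φ(δ − 2.576) = 0.8, so δ = 2.576 + 0.842 = 3.417.
(Lower-tail contribution to power is negligible for δ > 0.)
δ = d·√(n/2) ⇒ d = δ/√(n/2) = 3.417/√(262/2) = 0.2986.

d ≈ 0.299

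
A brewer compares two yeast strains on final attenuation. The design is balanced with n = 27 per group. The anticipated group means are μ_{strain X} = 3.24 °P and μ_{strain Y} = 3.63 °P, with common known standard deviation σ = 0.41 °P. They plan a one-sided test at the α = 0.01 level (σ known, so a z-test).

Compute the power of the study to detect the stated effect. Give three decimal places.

Standardized effect: d = |μ_{strain X} − μ_{strain Y}| / σ = |3.24 − 3.63| / 0.41 = 0.9512
Noncentrality parameter: λ = d·√(n/2) = 0.9512 × √(27/2) = 3.4950
Critical value for a one-sided test at α = 0.01: z_α = 2.326.
Power = Φ(λ − 2.326) = Φ(1.169) = 0.8787.

Power ≈ 0.879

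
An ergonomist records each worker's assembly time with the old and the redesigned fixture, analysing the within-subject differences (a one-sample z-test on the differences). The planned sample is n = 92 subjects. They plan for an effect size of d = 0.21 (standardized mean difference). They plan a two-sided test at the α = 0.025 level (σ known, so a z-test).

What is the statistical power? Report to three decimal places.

Noncentrality parameter: δ = d·√n = 0.21 × √92 = 2.0142
Two-sided α = 0.025 → critical value z_{0.0125} = 2.241.
Power = Φ(δ − 2.241) + Φ(−δ − 2.241) = Φ(-0.227) + Φ(-4.256) = 0.4102 + 0.0000 = 0.4102.

Power ≈ 0.410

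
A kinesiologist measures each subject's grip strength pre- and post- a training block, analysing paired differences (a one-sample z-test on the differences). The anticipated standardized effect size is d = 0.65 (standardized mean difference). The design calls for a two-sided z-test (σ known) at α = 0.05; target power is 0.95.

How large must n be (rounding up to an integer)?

n = 31

For power 0.95 need Φ(δ − z_{0.025}) = 0.95, so δ = z_{0.025} + z_{0.05} = 1.960 + 1.645 = 3.605.
(The Φ(−δ − z_{α/2}) term is vanishingly small for δ > 0 and is dropped in the standard sample-size formula.)
δ = d·√n ⇒ n = (δ/d)² = (3.605 / 0.65)² = 30.76.
Rounding up, n = 31.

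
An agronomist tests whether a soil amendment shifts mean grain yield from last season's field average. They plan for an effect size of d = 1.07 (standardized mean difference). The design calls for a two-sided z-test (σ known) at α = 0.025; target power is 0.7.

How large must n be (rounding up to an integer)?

n = 7

For power 0.7 need Φ(δ − z_{0.0125}) = 0.7, so δ = z_{0.0125} + z_{0.30} = 2.241 + 0.524 = 2.766.
(The Φ(−δ − z_{α/2}) term is vanishingly small for δ > 0 and is dropped in the standard sample-size formula.)
δ = d·√n ⇒ n = (δ/d)² = (2.766 / 1.07)² = 6.68.
Round up to the next whole unit.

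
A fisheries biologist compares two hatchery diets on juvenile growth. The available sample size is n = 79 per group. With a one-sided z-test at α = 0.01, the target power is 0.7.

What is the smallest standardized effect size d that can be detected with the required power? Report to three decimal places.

d ≈ 0.454

Need Φ(δ − 2.326) = 0.7, so δ = 2.326 + 0.524 = 2.851.
δ = d·√(n/2) ⇒ d = δ/√(n/2) = 2.851/√(79/2) = 0.4536.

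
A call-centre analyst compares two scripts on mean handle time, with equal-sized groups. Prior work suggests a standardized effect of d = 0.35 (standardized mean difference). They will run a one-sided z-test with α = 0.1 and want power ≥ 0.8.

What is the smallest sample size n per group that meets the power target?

n = 74 per group

Set Φ(δ − 1.282) = 0.8; then δ − 1.282 = Φ⁻¹(0.8) = 0.842, giving δ = 2.123.
δ = d·√(n/2) ⇒ n = 2(δ/d)² = 2 × (2.123 / 0.35)² = 73.60.
Rounding up, n = 74 per group.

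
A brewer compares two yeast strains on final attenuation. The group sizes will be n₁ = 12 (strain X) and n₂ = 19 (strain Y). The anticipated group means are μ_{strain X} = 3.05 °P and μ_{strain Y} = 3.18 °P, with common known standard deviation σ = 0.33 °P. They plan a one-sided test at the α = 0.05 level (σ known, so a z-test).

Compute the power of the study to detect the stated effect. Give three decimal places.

Standardized effect: d = |μ_{strain X} − μ_{strain Y}| / σ = |3.05 − 3.18| / 0.33 = 0.3939
Noncentrality parameter: λ = d / √(1/n₁ + 1/n₂) = 0.3939 / √(1/12 + 1/19) = 1.0684
Critical value for a one-sided test at α = 0.05: z_α = 1.645.
Power = Φ(λ − 1.645) = Φ(-0.576) = 0.2821.

Power ≈ 0.282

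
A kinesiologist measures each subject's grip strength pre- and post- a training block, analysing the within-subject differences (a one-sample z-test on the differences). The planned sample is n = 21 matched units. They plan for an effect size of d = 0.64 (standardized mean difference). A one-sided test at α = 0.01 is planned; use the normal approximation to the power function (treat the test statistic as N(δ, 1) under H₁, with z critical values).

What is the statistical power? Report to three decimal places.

Noncentrality parameter: λ = d·√n = 0.64 × √21 = 2.9328
Critical value for a one-sided test at α = 0.01: z_α = 2.326.
Power = P(Z > 2.326 − λ) = Φ(0.607) = 0.7279.

Power ≈ 0.728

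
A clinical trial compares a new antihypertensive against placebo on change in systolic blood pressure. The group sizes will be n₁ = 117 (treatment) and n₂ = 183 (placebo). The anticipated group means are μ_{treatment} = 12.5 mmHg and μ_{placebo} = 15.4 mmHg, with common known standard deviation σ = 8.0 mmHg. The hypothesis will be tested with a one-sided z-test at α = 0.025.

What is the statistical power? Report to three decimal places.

Standardized effect: d = |μ_{treatment} − μ_{placebo}| / σ = |12.5 − 15.4| / 8.0 = 0.3625
Noncentrality parameter: δ = d / √(1/n₁ + 1/n₂) = 0.3625 / √(1/117 + 1/183) = 3.0624
Critical value for a one-sided test at α = 0.025: z_α = 1.960.
Power = P(Z > 1.960 − δ) = Φ(1.102) = 0.8649.

Power ≈ 0.865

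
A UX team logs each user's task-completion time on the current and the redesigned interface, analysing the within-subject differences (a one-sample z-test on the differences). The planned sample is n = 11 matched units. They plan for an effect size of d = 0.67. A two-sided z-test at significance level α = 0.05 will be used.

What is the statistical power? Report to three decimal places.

Noncentrality parameter: δ = d·√n = 0.67 × √11 = 2.2221
Critical value for a two-sided test at α = 0.05: z_{α/2} = 1.960.
Power = Φ(δ − 1.960) + Φ(−δ − 1.960) = Φ(0.262) + Φ(-4.182) = 0.6034 + 0.0000 = 0.6034.

Power ≈ 0.603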